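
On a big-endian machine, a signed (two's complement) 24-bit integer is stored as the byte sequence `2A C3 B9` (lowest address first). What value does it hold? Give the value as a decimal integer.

2802617

Big-endian: lowest address holds the most-significant byte.
The bytes are already most-significant first: 0x2AC3B9.
0x2AC3B9 = 2802617.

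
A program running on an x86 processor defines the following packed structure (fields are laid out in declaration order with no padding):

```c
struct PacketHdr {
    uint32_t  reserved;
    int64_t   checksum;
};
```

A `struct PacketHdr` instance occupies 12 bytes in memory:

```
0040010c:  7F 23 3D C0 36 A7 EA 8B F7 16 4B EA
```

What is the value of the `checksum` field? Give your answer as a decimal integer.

-1564131193120970954

`checksum` follows `reserved` (4 bytes), so it starts at byte offset 4 and occupies 8 bytes.
Bytes at offsets 4..11: 36 A7 EA 8B F7 16 4B EA.
Little-endian stores the least-significant byte at the lowest address.
Reassemble most-significant byte first: EA 4B 16 F7 8B EA A7 36 → 0xEA4B16F78BEAA736.
Top bit is set, so as a signed 64-bit value this is 0xEA4B16F78BEAA736 − 2^64 = -1564131193120970954.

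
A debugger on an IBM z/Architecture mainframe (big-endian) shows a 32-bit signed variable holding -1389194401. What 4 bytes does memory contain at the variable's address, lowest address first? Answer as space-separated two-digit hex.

AD 32 93 5F

Two's complement of -1389194401 in 32 bits: 1389194401 = 0x52CD6CA1; invert → 0xAD32935E; add 1 → 0xAD32935F.
Split into bytes (most-significant first): AD 32 93 5F.
In big-endian order the high byte comes first in memory.
So the memory order matches the most-significant-first order: AD 32 93 5F.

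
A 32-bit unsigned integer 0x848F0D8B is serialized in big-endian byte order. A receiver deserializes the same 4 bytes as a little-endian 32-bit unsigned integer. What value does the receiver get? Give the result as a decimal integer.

Stored big-endian, the bytes at ascending addresses are 84 8F 0D 8B.
Read back as little-endian, the first byte is least significant, giving 0x8B0D8F84.
0x8B0D8F84 = 2332921732.

2332921732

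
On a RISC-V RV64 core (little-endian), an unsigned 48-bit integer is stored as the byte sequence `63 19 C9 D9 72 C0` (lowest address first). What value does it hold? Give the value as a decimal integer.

211599512639843

In little-endian order the low byte comes first in memory.
Reassemble most-significant byte first: C0 72 D9 C9 19 63 → 0xC072D9C91963.
0xC072D9C91963 = 211599512639843.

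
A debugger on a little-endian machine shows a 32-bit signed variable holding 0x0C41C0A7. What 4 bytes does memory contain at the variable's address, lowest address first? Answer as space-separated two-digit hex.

Split into bytes (most-significant first): 0C 41 C0 A7.
Little-endian: lowest address holds the least-significant byte.
So at ascending addresses the bytes are A7 C0 41 0C.

A7 C0 41 0C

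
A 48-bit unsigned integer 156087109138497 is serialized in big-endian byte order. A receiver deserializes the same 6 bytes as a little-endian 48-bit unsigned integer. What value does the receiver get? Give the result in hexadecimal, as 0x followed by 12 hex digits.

0x41B8B1DCF58D

156087109138497 in 48-bit hexadecimal is 0x8DF5DCB1B841.
Stored big-endian, the bytes at ascending addresses are 8D F5 DC B1 B8 41.
Read back as little-endian, the first byte is least significant, giving 0x41B8B1DCF58D.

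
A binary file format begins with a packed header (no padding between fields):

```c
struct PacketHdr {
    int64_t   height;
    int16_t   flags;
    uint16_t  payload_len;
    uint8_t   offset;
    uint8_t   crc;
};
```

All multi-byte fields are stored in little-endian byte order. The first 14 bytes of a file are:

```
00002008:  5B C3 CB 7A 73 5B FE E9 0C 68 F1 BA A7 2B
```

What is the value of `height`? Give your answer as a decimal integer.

-1585729467248295077

`height` is the first field, at byte offset 0, occupying 8 bytes.
Bytes at offsets 0..7: 5B C3 CB 7A 73 5B FE E9.
Little-endian stores the least-significant byte at the lowest address.
Reassemble most-significant byte first: E9 FE 5B 73 7A CB C3 5B → 0xE9FE5B737ACBC35B.
Top bit is set, so as a signed 64-bit value this is 0xE9FE5B737ACBC35B − 2^64 = -1585729467248295077.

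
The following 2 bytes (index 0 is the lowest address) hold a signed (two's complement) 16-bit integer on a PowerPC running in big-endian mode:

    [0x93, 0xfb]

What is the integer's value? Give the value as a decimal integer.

Big-endian stores the most-significant byte at the lowest address.
The bytes are already most-significant first: 0x93FB.
Top bit is set, so as a signed 16-bit value this is 0x93FB − 2^16 = -27653.

-27653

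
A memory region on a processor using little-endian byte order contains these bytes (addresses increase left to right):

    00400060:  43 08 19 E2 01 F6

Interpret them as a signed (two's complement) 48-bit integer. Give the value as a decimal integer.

In little-endian order the low byte comes first in memory.
Reassemble most-significant byte first: F6 01 E2 19 08 43 → 0xF601E2190843.
Top bit is set, so as a signed 48-bit value this is 0xF601E2190843 − 2^48 = -10987028019133.

-10987028019133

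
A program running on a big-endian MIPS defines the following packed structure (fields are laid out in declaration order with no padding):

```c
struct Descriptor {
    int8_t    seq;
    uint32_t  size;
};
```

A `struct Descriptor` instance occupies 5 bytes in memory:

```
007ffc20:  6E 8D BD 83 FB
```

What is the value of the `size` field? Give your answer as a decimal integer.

`size` follows `seq` (1 byte), so it starts at byte offset 1 and occupies 4 bytes.
Bytes at offsets 1..4: 8D BD 83 FB.
Big-endian stores the most-significant byte at the lowest address.
The bytes are already most-significant first: 0x8DBD83FB.
0x8DBD83FB = 2378007547.

2378007547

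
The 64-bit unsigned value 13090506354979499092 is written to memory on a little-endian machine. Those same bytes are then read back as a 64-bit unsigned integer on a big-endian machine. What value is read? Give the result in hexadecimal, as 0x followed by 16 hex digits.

0x54EC8B622CD2AAB5

13090506354979499092 in 64-bit hexadecimal is 0xB5AAD22C628BEC54.
Stored little-endian, the bytes at ascending addresses are 54 EC 8B 62 2C D2 AA B5.
Read back as big-endian, the last byte is least significant, giving 0x54EC8B622CD2AAB5.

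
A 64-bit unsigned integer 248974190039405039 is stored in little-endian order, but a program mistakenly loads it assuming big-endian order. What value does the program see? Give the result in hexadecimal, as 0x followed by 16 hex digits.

0xEF118AEBB4887403

248974190039405039 in 64-bit hexadecimal is 0x037488B4EB8A11EF.
Stored little-endian, the bytes at ascending addresses are EF 11 8A EB B4 88 74 03.
Read back as big-endian, the last byte is least significant, giving 0xEF118AEBB4887403.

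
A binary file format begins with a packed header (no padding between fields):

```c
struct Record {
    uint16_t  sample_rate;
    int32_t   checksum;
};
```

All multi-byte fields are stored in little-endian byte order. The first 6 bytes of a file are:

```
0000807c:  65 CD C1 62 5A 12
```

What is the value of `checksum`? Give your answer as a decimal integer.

`checksum` follows `sample_rate` (2 bytes), so it starts at byte offset 2 and occupies 4 bytes.
Bytes at offsets 2..5: C1 62 5A 12.
In little-endian order the low byte comes first in memory.
Reassemble most-significant byte first: 12 5A 62 C1 → 0x125A62C1.
0x125A62C1 = 307913409.

307913409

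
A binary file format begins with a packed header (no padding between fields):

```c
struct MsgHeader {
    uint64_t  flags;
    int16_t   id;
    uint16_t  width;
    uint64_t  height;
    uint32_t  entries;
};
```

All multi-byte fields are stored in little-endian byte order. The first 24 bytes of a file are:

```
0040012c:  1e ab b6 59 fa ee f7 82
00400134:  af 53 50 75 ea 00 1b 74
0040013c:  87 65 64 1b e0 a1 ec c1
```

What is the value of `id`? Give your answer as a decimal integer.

21423

`id` follows `flags` (8 bytes), so it starts at byte offset 8 and occupies 2 bytes.
Bytes at offsets 8..9: AF 53.
Little-endian stores the least-significant byte at the lowest address.
Reassemble most-significant byte first: 53 AF → 0x53AF.
0x53AF = 21423.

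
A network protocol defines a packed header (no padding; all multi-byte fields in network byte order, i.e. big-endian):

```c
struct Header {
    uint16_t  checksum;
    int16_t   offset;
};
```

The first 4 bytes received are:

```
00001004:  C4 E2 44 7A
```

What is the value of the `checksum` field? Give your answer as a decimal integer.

50402

`checksum` is the first field, at byte offset 0, occupying 2 bytes.
Bytes at offsets 0..1: C4 E2.
In big-endian order the high byte comes first in memory.
The bytes are already most-significant first: 0xC4E2.
0xC4E2 = 50402.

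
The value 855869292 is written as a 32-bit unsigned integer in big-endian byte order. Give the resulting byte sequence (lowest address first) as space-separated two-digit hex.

33 03 87 6C

855869292 in hexadecimal, padded to 32 bits, is 0x3303876C.
Split into bytes (most-significant first): 33 03 87 6C.
In big-endian order the high byte comes first in memory.
So the memory order matches the most-significant-first order: 33 03 87 6C.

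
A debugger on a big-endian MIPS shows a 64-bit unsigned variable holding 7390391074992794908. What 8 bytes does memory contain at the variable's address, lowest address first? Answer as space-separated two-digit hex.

7390391074992794908 in hexadecimal, padded to 64 bits, is 0x668FF186D829AD1C.
Split into bytes (most-significant first): 66 8F F1 86 D8 29 AD 1C.
In big-endian order the high byte comes first in memory.
So the memory order matches the most-significant-first order: 66 8F F1 86 D8 29 AD 1C.

66 8F F1 86 D8 29 AD 1C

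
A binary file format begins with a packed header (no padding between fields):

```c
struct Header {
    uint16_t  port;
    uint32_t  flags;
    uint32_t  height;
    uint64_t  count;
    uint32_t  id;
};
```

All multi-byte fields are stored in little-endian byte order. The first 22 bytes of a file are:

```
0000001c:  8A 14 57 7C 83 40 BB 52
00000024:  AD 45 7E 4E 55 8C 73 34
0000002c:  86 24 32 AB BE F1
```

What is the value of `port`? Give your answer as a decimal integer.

5258

`port` is the first field, at byte offset 0, occupying 2 bytes.
Bytes at offsets 0..1: 8A 14.
Little-endian stores the least-significant byte at the lowest address.
Reassemble most-significant byte first: 14 8A → 0x148A.
0x148A = 5258.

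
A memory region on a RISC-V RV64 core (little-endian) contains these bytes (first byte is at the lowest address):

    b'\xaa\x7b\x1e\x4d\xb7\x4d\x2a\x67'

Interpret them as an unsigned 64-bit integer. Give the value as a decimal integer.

Little-endian stores the least-significant byte at the lowest address.
Reassemble most-significant byte first: 67 2A 4D B7 4D 1E 7B AA → 0x672A4DB74D1E7BAA.
0x672A4DB74D1E7BAA = 7433839584596622250.

7433839584596622250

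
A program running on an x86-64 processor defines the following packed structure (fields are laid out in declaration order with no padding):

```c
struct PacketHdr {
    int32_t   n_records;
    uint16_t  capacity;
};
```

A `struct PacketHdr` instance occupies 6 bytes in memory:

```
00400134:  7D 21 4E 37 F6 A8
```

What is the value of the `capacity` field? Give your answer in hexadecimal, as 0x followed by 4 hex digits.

0xA8F6

`capacity` follows `n_records` (4 bytes), so it starts at byte offset 4 and occupies 2 bytes.
Bytes at offsets 4..5: F6 A8.
Little-endian: lowest address holds the least-significant byte.
Reassemble most-significant byte first: A8 F6 → 0xA8F6.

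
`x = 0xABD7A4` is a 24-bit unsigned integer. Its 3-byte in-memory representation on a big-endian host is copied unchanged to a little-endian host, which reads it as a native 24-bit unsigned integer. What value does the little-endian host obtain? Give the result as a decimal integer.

10803115

Stored big-endian, the bytes at ascending addresses are AB D7 A4.
Read back as little-endian, the first byte is least significant, giving 0xA4D7AB.
0xA4D7AB = 10803115.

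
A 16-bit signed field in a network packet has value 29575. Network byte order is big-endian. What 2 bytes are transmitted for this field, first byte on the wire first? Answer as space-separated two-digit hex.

29575 in hexadecimal, padded to 16 bits, is 0x7387.
Split into bytes (most-significant first): 73 87.
Big-endian stores the most-significant byte at the lowest address.
So the memory order matches the most-significant-first order: 73 87.

73 87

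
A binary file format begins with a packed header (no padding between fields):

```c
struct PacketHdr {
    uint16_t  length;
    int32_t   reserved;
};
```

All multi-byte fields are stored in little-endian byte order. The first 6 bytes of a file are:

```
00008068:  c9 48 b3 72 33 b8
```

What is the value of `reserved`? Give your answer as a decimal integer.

`reserved` follows `length` (2 bytes), so it starts at byte offset 2 and occupies 4 bytes.
Bytes at offsets 2..5: B3 72 33 B8.
Little-endian: lowest address holds the least-significant byte.
Reassemble most-significant byte first: B8 33 72 B3 → 0xB83372B3.
Top bit is set, so as a signed 32-bit value this is 0xB83372B3 − 2^32 = -1204587853.

-1204587853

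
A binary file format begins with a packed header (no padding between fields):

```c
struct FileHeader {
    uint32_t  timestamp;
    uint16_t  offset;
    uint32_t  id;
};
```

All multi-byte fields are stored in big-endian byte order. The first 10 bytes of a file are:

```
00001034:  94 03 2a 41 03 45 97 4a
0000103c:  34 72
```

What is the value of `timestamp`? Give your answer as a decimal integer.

`timestamp` is the first field, at byte offset 0, occupying 4 bytes.
Bytes at offsets 0..3: 94 03 2A 41.
Big-endian stores the most-significant byte at the lowest address.
The bytes are already most-significant first: 0x94032A41.
0x94032A41 = 2483235393.

2483235393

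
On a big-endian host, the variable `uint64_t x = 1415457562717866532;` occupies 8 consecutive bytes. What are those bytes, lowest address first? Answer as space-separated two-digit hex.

1415457562717866532 in hexadecimal, padded to 64 bits, is 0x13A4B72764704A24.
Split into bytes (most-significant first): 13 A4 B7 27 64 70 4A 24.
Big-endian stores the most-significant byte at the lowest address.
So the memory order matches the most-significant-first order: 13 A4 B7 27 64 70 4A 24.

13 A4 B7 27 64 70 4A 24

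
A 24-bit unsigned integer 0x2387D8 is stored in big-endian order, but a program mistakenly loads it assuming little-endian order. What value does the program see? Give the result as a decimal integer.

14190371

Stored big-endian, the bytes at ascending addresses are 23 87 D8.
Read back as little-endian, the first byte is least significant, giving 0xD88723.
0xD88723 = 14190371.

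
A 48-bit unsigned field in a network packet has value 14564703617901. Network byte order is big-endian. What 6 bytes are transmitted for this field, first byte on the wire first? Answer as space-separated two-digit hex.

0D 3F 1B FC 43 6D

14564703617901 in hexadecimal, padded to 48 bits, is 0x0D3F1BFC436D.
Split into bytes (most-significant first): 0D 3F 1B FC 43 6D.
Big-endian stores the most-significant byte at the lowest address.
So the memory order matches the most-significant-first order: 0D 3F 1B FC 43 6D.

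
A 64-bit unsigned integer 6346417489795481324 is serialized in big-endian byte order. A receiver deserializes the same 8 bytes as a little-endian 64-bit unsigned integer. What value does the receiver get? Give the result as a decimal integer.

17077250711865070424

6346417489795481324 in 64-bit hexadecimal is 0x581301150B95FEEC.
Stored big-endian, the bytes at ascending addresses are 58 13 01 15 0B 95 FE EC.
Read back as little-endian, the first byte is least significant, giving 0xECFE950B15011358.
0xECFE950B15011358 = 17077250711865070424.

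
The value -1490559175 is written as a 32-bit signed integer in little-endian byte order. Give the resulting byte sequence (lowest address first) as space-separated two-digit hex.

39 DF 27 A7

Two's complement of -1490559175 in 32 bits: 1490559175 = 0x58D820C7; invert → 0xA727DF38; add 1 → 0xA727DF39.
Split into bytes (most-significant first): A7 27 DF 39.
In little-endian order the low byte comes first in memory.
So at ascending addresses the bytes are 39 DF 27 A7.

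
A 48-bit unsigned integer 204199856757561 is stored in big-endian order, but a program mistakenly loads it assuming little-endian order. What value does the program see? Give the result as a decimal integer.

63616736540601

204199856757561 in 48-bit hexadecimal is 0xB9B7FBECDB39.
Stored big-endian, the bytes at ascending addresses are B9 B7 FB EC DB 39.
Read back as little-endian, the first byte is least significant, giving 0x39DBECFBB7B9.
0x39DBECFBB7B9 = 63616736540601.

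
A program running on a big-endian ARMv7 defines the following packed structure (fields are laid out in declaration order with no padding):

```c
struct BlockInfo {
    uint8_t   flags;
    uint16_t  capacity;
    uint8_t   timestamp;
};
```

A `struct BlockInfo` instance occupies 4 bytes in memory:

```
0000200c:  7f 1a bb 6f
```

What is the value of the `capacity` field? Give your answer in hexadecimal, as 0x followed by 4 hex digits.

`capacity` follows `flags` (1 byte), so it starts at byte offset 1 and occupies 2 bytes.
Bytes at offsets 1..2: 1A BB.
Big-endian stores the most-significant byte at the lowest address.
The bytes are already most-significant first: 0x1ABB.

0x1ABB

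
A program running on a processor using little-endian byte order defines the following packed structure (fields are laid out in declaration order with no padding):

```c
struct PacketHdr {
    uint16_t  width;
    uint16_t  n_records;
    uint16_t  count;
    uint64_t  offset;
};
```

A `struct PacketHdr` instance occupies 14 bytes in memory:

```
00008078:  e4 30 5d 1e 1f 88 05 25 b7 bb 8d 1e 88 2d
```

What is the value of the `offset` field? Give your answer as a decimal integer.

3280905922627970309

`offset` follows `width` (2 B), `n_records` (2 B), `count` (2 B), so it starts at offset 2 + 2 + 2 = 6 and occupies 8 bytes.
Bytes at offsets 6..13: 05 25 B7 BB 8D 1E 88 2D.
Little-endian: lowest address holds the least-significant byte.
Reassemble most-significant byte first: 2D 88 1E 8D BB B7 25 05 → 0x2D881E8DBBB72505.
0x2D881E8DBBB72505 = 3280905922627970309.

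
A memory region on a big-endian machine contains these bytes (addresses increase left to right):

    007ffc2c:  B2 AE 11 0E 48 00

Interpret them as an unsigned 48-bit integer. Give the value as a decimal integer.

196460680202240

Big-endian: lowest address holds the most-significant byte.
The bytes are already most-significant first: 0xB2AE110E4800.
0xB2AE110E4800 = 196460680202240.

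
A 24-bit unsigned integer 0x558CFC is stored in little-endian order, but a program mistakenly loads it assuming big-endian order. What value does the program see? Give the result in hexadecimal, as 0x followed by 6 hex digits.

Stored little-endian, the bytes at ascending addresses are FC 8C 55.
Read back as big-endian, the last byte is least significant, giving 0xFC8C55.

0xFC8C55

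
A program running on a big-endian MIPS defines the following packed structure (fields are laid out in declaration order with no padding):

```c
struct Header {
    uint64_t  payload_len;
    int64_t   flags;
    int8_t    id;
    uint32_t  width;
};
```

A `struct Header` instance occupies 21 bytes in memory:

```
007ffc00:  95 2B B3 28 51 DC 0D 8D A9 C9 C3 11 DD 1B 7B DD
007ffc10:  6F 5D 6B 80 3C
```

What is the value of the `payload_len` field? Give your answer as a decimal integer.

`payload_len` is the first field, at byte offset 0, occupying 8 bytes.
Bytes at offsets 0..7: 95 2B B3 28 51 DC 0D 8D.
Big-endian: lowest address holds the most-significant byte.
The bytes are already most-significant first: 0x952BB32851DC0D8D.
0x952BB32851DC0D8D = 10748881921403260301.

10748881921403260301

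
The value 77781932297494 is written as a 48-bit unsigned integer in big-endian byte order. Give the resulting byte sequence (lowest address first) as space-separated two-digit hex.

77781932297494 in hexadecimal, padded to 48 bits, is 0x46BE0471CD16.
Split into bytes (most-significant first): 46 BE 04 71 CD 16.
Big-endian stores the most-significant byte at the lowest address.
So the memory order matches the most-significant-first order: 46 BE 04 71 CD 16.

46 BE 04 71 CD 16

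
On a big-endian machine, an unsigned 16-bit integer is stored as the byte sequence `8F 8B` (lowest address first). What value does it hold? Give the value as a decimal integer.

36747

Big-endian: lowest address holds the most-significant byte.
The bytes are already most-significant first: 0x8F8B.
0x8F8B = 36747.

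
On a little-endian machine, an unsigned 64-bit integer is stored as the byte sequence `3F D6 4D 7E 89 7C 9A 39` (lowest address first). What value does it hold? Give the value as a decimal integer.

In little-endian order the low byte comes first in memory.
Reassemble most-significant byte first: 39 9A 7C 89 7E 4D D6 3F → 0x399A7C897E4DD63F.
0x399A7C897E4DD63F = 4150766936546727487.

4150766936546727487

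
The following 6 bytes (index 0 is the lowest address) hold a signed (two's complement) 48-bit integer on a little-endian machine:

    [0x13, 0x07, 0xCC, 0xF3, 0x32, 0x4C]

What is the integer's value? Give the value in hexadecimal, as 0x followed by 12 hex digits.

In little-endian order the low byte comes first in memory.
Reassemble most-significant byte first: 4C 32 F3 CC 07 13 → 0x4C32F3CC0713.

0x4C32F3CC0713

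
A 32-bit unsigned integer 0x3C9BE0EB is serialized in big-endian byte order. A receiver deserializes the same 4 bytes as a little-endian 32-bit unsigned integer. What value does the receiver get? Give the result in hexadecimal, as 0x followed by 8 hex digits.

0xEBE09B3C

Stored big-endian, the bytes at ascending addresses are 3C 9B E0 EB.
Read back as little-endian, the first byte is least significant, giving 0xEBE09B3C.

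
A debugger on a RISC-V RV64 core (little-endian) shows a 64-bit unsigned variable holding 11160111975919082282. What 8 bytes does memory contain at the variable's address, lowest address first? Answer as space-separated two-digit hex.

11160111975919082282 in hexadecimal, padded to 64 bits, is 0x9AE0AEB69A3D5B2A.
Split into bytes (most-significant first): 9A E0 AE B6 9A 3D 5B 2A.
Little-endian stores the least-significant byte at the lowest address.
So at ascending addresses the bytes are 2A 5B 3D 9A B6 AE E0 9A.

2A 5B 3D 9A B6 AE E0 9A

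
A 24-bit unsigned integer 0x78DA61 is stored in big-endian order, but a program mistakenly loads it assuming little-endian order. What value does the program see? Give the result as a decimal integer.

Stored big-endian, the bytes at ascending addresses are 78 DA 61.
Read back as little-endian, the first byte is least significant, giving 0x61DA78.
0x61DA78 = 6412920.

6412920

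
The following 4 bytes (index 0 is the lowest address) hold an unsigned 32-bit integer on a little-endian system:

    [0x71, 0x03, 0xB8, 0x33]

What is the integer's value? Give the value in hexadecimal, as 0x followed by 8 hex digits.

Little-endian stores the least-significant byte at the lowest address.
Reassemble most-significant byte first: 33 B8 03 71 → 0x33B80371.

0x33B80371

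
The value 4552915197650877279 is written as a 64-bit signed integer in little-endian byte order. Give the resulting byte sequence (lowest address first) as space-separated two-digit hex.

4552915197650877279 in hexadecimal, padded to 64 bits, is 0x3F2F343FF8753B5F.
Split into bytes (most-significant first): 3F 2F 34 3F F8 75 3B 5F.
Little-endian stores the least-significant byte at the lowest address.
So at ascending addresses the bytes are 5F 3B 75 F8 3F 34 2F 3F.

5F 3B 75 F8 3F 34 2F 3F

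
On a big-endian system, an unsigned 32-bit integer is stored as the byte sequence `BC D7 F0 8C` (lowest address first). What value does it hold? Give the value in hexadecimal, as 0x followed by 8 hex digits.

Big-endian stores the most-significant byte at the lowest address.
The bytes are already most-significant first: 0xBCD7F08C.

0xBCD7F08C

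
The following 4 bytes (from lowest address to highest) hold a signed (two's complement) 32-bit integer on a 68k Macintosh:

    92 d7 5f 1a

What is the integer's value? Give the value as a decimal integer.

Big-endian stores the most-significant byte at the lowest address.
The bytes are already most-significant first: 0x92D75F1A.
Top bit is set, so as a signed 32-bit value this is 0x92D75F1A − 2^32 = -1831379174.

-1831379174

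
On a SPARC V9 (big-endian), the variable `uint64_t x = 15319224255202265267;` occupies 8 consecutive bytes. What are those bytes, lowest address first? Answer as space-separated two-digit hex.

15319224255202265267 in hexadecimal, padded to 64 bits, is 0xD498D14B9DE108B3.
Split into bytes (most-significant first): D4 98 D1 4B 9D E1 08 B3.
Big-endian: lowest address holds the most-significant byte.
So the memory order matches the most-significant-first order: D4 98 D1 4B 9D E1 08 B3.

D4 98 D1 4B 9D E1 08 B3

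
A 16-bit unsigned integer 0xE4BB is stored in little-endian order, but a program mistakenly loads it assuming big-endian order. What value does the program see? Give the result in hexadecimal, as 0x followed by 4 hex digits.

0xBBE4

Stored little-endian, the bytes at ascending addresses are BB E4.
Read back as big-endian, the last byte is least significant, giving 0xBBE4.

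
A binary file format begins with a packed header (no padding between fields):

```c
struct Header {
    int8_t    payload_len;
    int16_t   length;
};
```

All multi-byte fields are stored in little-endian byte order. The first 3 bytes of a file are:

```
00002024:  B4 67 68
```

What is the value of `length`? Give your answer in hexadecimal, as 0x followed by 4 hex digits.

0x6867

`length` follows `payload_len` (1 byte), so it starts at byte offset 1 and occupies 2 bytes.
Bytes at offsets 1..2: 67 68.
Little-endian stores the least-significant byte at the lowest address.
Reassemble most-significant byte first: 68 67 → 0x6867.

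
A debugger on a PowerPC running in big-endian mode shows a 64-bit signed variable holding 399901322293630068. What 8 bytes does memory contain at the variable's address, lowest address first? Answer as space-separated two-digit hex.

399901322293630068 in hexadecimal, padded to 64 bits, is 0x058CBC2244855474.
Split into bytes (most-significant first): 05 8C BC 22 44 85 54 74.
Big-endian stores the most-significant byte at the lowest address.
So the memory order matches the most-significant-first order: 05 8C BC 22 44 85 54 74.

05 8C BC 22 44 85 54 74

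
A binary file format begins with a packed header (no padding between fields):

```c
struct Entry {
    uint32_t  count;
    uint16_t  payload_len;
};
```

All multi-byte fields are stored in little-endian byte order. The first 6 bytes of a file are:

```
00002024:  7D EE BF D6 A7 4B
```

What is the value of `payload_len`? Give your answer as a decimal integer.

`payload_len` follows `count` (4 bytes), so it starts at byte offset 4 and occupies 2 bytes.
Bytes at offsets 4..5: A7 4B.
Little-endian stores the least-significant byte at the lowest address.
Reassemble most-significant byte first: 4B A7 → 0x4BA7.
0x4BA7 = 19367.

19367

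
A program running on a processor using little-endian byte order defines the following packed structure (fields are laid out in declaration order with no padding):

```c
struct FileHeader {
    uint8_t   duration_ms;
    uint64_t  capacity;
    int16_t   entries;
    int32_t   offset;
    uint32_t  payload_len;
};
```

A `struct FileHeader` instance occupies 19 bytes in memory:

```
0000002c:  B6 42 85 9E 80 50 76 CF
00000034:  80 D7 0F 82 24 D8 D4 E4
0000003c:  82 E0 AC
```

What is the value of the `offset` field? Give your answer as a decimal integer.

`offset` follows `duration_ms` (1 B), `capacity` (8 B), `entries` (2 B), so it starts at offset 1 + 8 + 2 = 11 and occupies 4 bytes.
Bytes at offsets 11..14: 82 24 D8 D4.
Little-endian stores the least-significant byte at the lowest address.
Reassemble most-significant byte first: D4 D8 24 82 → 0xD4D82482.
Top bit is set, so as a signed 32-bit value this is 0xD4D82482 − 2^32 = -724032382.

-724032382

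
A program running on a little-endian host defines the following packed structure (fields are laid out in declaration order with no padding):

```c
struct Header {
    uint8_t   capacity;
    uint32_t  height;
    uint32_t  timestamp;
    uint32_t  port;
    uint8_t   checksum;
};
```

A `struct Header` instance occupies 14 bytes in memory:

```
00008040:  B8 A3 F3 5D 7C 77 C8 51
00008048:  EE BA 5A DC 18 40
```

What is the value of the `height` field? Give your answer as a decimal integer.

2086532003

`height` follows `capacity` (1 byte), so it starts at byte offset 1 and occupies 4 bytes.
Bytes at offsets 1..4: A3 F3 5D 7C.
Little-endian stores the least-significant byte at the lowest address.
Reassemble most-significant byte first: 7C 5D F3 A3 → 0x7C5DF3A3.
0x7C5DF3A3 = 2086532003.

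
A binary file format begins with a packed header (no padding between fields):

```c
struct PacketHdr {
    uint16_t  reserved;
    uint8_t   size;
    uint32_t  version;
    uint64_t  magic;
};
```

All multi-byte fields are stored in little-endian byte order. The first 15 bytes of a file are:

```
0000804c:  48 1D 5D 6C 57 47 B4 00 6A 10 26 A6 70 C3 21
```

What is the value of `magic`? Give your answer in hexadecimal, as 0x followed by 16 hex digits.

0x21C370A626106A00

`magic` follows `reserved` (2 B), `size` (1 B), `version` (4 B), so it starts at offset 2 + 1 + 4 = 7 and occupies 8 bytes.
Bytes at offsets 7..14: 00 6A 10 26 A6 70 C3 21.
Little-endian: lowest address holds the least-significant byte.
Reassemble most-significant byte first: 21 C3 70 A6 26 10 6A 00 → 0x21C370A626106A00.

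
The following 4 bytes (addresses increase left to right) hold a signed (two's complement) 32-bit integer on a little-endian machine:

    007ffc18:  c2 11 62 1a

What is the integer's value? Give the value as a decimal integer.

442634690

In little-endian order the low byte comes first in memory.
Reassemble most-significant byte first: 1A 62 11 C2 → 0x1A6211C2.
0x1A6211C2 = 442634690.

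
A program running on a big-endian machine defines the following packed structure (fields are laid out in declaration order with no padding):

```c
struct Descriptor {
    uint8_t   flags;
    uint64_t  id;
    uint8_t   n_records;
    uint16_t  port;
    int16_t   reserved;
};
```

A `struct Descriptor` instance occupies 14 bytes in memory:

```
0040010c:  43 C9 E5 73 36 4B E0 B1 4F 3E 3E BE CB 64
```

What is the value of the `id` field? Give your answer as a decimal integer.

`id` follows `flags` (1 byte), so it starts at byte offset 1 and occupies 8 bytes.
Bytes at offsets 1..8: C9 E5 73 36 4B E0 B1 4F.
Big-endian: lowest address holds the most-significant byte.
The bytes are already most-significant first: 0xC9E573364BE0B14F.
0xC9E573364BE0B14F = 14548160848328700239.

14548160848328700239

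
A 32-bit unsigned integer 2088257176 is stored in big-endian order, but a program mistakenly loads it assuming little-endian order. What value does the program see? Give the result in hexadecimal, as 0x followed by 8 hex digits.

0x9846787C

2088257176 in 32-bit hexadecimal is 0x7C784698.
Stored big-endian, the bytes at ascending addresses are 7C 78 46 98.
Read back as little-endian, the first byte is least significant, giving 0x9846787C.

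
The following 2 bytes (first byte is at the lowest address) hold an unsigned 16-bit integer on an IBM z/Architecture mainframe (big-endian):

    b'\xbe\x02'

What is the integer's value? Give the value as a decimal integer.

Big-endian stores the most-significant byte at the lowest address.
The bytes are already most-significant first: 0xBE02.
0xBE02 = 48642.

48642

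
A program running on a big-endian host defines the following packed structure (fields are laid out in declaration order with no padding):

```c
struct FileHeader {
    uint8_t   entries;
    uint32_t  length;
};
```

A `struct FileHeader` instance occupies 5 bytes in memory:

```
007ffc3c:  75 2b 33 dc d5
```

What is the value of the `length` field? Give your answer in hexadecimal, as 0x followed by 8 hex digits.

`length` follows `entries` (1 byte), so it starts at byte offset 1 and occupies 4 bytes.
Bytes at offsets 1..4: 2B 33 DC D5.
In big-endian order the high byte comes first in memory.
The bytes are already most-significant first: 0x2B33DCD5.

0x2B33DCD5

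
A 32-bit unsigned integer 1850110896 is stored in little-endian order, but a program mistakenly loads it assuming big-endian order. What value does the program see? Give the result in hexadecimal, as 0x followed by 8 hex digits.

1850110896 in 32-bit hexadecimal is 0x6E4673B0.
Stored little-endian, the bytes at ascending addresses are B0 73 46 6E.
Read back as big-endian, the last byte is least significant, giving 0xB073466E.

0xB073466E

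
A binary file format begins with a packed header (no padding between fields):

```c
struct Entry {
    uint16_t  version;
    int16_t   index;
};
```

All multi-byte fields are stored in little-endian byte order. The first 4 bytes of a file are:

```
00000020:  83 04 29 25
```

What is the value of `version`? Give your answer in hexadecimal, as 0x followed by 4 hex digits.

0x0483

`version` is the first field, at byte offset 0, occupying 2 bytes.
Bytes at offsets 0..1: 83 04.
Little-endian: lowest address holds the least-significant byte.
Reassemble most-significant byte first: 04 83 → 0x0483.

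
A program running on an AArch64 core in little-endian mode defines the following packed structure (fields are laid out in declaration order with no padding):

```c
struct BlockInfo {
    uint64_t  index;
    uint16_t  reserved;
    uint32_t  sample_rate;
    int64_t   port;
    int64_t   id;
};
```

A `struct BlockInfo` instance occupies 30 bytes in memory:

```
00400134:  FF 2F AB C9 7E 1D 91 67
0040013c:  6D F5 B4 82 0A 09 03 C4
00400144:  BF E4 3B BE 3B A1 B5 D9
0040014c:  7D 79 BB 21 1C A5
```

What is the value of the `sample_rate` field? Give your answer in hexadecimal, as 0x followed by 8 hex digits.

`sample_rate` follows `index` (8 B), `reserved` (2 B), so it starts at offset 8 + 2 = 10 and occupies 4 bytes.
Bytes at offsets 10..13: B4 82 0A 09.
In little-endian order the low byte comes first in memory.
Reassemble most-significant byte first: 09 0A 82 B4 → 0x090A82B4.

0x090A82B4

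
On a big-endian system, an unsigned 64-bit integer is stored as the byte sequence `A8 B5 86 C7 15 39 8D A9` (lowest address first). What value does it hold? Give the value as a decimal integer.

12156770958769229225

In big-endian order the high byte comes first in memory.
The bytes are already most-significant first: 0xA8B586C715398DA9.
0xA8B586C715398DA9 = 12156770958769229225.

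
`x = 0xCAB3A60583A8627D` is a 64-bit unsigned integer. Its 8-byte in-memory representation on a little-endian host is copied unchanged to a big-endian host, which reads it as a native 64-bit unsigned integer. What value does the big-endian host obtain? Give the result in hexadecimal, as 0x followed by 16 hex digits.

0x7D62A88305A6B3CA

Stored little-endian, the bytes at ascending addresses are 7D 62 A8 83 05 A6 B3 CA.
Read back as big-endian, the last byte is least significant, giving 0x7D62A88305A6B3CA.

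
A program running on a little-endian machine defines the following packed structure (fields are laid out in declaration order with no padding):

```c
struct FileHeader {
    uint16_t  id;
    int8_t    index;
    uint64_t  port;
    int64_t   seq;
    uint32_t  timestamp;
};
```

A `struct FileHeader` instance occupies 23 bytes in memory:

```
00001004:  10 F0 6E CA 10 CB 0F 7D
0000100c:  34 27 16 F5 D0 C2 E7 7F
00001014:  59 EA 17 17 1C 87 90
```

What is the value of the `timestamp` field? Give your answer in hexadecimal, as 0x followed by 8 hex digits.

0x90871C17

`timestamp` follows `id` (2 B), `index` (1 B), `port` (8 B), `seq` (8 B), so it starts at offset 2 + 1 + 8 + 8 = 19 and occupies 4 bytes.
Bytes at offsets 19..22: 17 1C 87 90.
In little-endian order the low byte comes first in memory.
Reassemble most-significant byte first: 90 87 1C 17 → 0x90871C17.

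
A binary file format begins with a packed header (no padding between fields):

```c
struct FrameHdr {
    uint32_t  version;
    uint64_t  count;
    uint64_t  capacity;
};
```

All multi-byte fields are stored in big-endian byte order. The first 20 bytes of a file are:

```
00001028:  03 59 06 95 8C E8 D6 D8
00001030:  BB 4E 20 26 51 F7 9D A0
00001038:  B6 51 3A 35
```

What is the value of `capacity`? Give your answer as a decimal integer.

`capacity` follows `version` (4 B), `count` (8 B), so it starts at offset 4 + 8 = 12 and occupies 8 bytes.
Bytes at offsets 12..19: 51 F7 9D A0 B6 51 3A 35.
Big-endian: lowest address holds the most-significant byte.
The bytes are already most-significant first: 0x51F79DA0B6513A35.
0x51F79DA0B6513A35 = 5906362749898799669.

5906362749898799669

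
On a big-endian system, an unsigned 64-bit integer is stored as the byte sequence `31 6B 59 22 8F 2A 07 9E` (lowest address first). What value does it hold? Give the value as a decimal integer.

In big-endian order the high byte comes first in memory.
The bytes are already most-significant first: 0x316B59228F2A079E.
0x316B59228F2A079E = 3561037935332165534.

3561037935332165534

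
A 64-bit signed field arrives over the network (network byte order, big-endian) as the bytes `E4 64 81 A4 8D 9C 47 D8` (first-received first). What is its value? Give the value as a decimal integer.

-1989322591640467496

In big-endian order the high byte comes first in memory.
The bytes are already most-significant first: 0xE46481A48D9C47D8.
Top bit is set, so as a signed 64-bit value this is 0xE46481A48D9C47D8 − 2^64 = -1989322591640467496.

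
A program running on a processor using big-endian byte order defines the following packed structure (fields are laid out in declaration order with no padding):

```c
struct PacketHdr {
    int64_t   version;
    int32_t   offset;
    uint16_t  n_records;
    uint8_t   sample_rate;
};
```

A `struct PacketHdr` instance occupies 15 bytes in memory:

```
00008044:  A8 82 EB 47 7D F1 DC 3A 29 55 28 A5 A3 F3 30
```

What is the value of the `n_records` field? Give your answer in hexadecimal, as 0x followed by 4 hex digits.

0xA3F3

`n_records` follows `version` (8 B), `offset` (4 B), so it starts at offset 8 + 4 = 12 and occupies 2 bytes.
Bytes at offsets 12..13: A3 F3.
Big-endian: lowest address holds the most-significant byte.
The bytes are already most-significant first: 0xA3F3.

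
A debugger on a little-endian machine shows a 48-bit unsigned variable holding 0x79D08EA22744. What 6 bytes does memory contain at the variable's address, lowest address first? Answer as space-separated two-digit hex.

44 27 A2 8E D0 79

Split into bytes (most-significant first): 79 D0 8E A2 27 44.
Little-endian stores the least-significant byte at the lowest address.
So at ascending addresses the bytes are 44 27 A2 8E D0 79.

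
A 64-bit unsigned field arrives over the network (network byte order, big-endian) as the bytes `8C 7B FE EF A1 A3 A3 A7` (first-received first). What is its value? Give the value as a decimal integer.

10122964892607816615

Big-endian: lowest address holds the most-significant byte.
The bytes are already most-significant first: 0x8C7BFEEFA1A3A3A7.
0x8C7BFEEFA1A3A3A7 = 10122964892607816615.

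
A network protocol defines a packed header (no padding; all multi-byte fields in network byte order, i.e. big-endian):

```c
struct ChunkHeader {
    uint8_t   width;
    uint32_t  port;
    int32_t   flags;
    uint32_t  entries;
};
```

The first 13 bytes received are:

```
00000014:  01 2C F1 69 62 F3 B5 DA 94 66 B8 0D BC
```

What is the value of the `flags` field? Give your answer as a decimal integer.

`flags` follows `width` (1 B), `port` (4 B), so it starts at offset 1 + 4 = 5 and occupies 4 bytes.
Bytes at offsets 5..8: F3 B5 DA 94.
Big-endian: lowest address holds the most-significant byte.
The bytes are already most-significant first: 0xF3B5DA94.
Top bit is set, so as a signed 32-bit value this is 0xF3B5DA94 − 2^32 = -206185836.

-206185836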